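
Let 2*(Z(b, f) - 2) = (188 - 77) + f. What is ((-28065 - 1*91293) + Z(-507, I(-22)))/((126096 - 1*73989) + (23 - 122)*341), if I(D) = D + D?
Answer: -21695/3336 ≈ -6.5033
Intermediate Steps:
I(D) = 2*D
Z(b, f) = 115/2 + f/2 (Z(b, f) = 2 + ((188 - 77) + f)/2 = 2 + (111 + f)/2 = 2 + (111/2 + f/2) = 115/2 + f/2)
((-28065 - 1*91293) + Z(-507, I(-22)))/((126096 - 1*73989) + (23 - 122)*341) = ((-28065 - 1*91293) + (115/2 + (2*(-22))/2))/((126096 - 1*73989) + (23 - 122)*341) = ((-28065 - 91293) + (115/2 + (½)*(-44)))/((126096 - 73989) - 99*341) = (-119358 + (115/2 - 22))/(52107 - 33759) = (-119358 + 71/2)/18348 = -238645/2*1/18348 = -21695/3336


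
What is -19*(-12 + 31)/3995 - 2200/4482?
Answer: -5203501/8952795 ≈ -0.58121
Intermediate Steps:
-19*(-12 + 31)/3995 - 2200/4482 = -19*19*(1/3995) - 2200*1/4482 = -361*1/3995 - 1100/2241 = -361/3995 - 1100/2241 = -5203501/8952795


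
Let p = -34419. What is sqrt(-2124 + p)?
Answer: I*sqrt(36543) ≈ 191.16*I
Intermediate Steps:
sqrt(-2124 + p) = sqrt(-2124 - 34419) = sqrt(-36543) = I*sqrt(36543)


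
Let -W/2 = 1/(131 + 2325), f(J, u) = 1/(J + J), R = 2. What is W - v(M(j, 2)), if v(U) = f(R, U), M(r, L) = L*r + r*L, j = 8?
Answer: -77/307 ≈ -0.25081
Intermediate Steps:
M(r, L) = 2*L*r (M(r, L) = L*r + L*r = 2*L*r)
f(J, u) = 1/(2*J)
v(U) = ¼ (v(U) = (½)/2 = (½)*(½) = ¼)
W = -1/1228 (W = -2/(131 + 2325) = -2/2456 = -2*1/2456 = -1/1228 ≈ -0.00081433)
W - v(M(j, 2)) = -1/1228 - 1*¼ = -1/1228 - ¼ = -77/307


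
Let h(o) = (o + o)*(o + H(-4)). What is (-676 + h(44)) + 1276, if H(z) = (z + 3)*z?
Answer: 4824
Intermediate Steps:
H(z) = z*(3 + z) (H(z) = (3 + z)*z = z*(3 + z))
h(o) = 2*o*(4 + o) (h(o) = (o + o)*(o - 4*(3 - 4)) = (2*o)*(o - 4*(-1)) = (2*o)*(o + 4) = (2*o)*(4 + o) = 2*o*(4 + o))
(-676 + h(44)) + 1276 = (-676 + 2*44*(4 + 44)) + 1276 = (-676 + 2*44*48) + 1276 = (-676 + 4224) + 1276 = 3548 + 1276 = 4824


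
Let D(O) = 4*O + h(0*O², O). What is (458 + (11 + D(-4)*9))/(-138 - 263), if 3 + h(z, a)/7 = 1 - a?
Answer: -451/401 ≈ -1.1247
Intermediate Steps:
h(z, a) = -14 - 7*a (h(z, a) = -21 + 7*(1 - a) = -21 + (7 - 7*a) = -14 - 7*a)
D(O) = -14 - 3*O (D(O) = 4*O + (-14 - 7*O) = -14 - 3*O)
(458 + (11 + D(-4)*9))/(-138 - 263) = (458 + (11 + (-14 - 3*(-4))*9))/(-138 - 263) = (458 + (11 + (-14 + 12)*9))/(-401) = (458 + (11 - 2*9))*(-1/401) = (458 + (11 - 18))*(-1/401) = (458 - 7)*(-1/401) = 451*(-1/401) = -451/401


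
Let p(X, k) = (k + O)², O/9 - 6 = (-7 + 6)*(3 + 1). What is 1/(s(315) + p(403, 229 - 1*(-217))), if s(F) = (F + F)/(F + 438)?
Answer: 251/54039506 ≈ 4.6448e-6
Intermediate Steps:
O = 18 (O = 54 + 9*((-7 + 6)*(3 + 1)) = 54 + 9*(-1*4) = 54 + 9*(-4) = 54 - 36 = 18)
s(F) = 2*F/(438 + F) (s(F) = (2*F)/(438 + F) = 2*F/(438 + F))
p(X, k) = (18 + k)² (p(X, k) = (k + 18)² = (18 + k)²)
1/(s(315) + p(403, 229 - 1*(-217))) = 1/(2*315/(438 + 315) + (18 + (229 - 1*(-217)))²) = 1/(2*315/753 + (18 + (229 + 217))²) = 1/(2*315*(1/753) + (18 + 446)²) = 1/(210/251 + 464²) = 1/(210/251 + 215296) = 1/(54039506/251) = 251/54039506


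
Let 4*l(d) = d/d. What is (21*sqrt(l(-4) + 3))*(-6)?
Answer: -63*sqrt(13) ≈ -227.15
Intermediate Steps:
l(d) = 1/4 (l(d) = (d/d)/4 = (1/4)*1 = 1/4)
(21*sqrt(l(-4) + 3))*(-6) = (21*sqrt(1/4 + 3))*(-6) = (21*sqrt(13/4))*(-6) = (21*(sqrt(13)/2))*(-6) = (21*sqrt(13)/2)*(-6) = -63*sqrt(13)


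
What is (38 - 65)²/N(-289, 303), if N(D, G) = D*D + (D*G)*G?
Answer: -729/26449280 ≈ -2.7562e-5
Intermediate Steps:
N(D, G) = D² + D*G²
(38 - 65)²/N(-289, 303) = (38 - 65)²/((-289*(-289 + 303²))) = (-27)²/((-289*(-289 + 91809))) = 729/((-289*91520)) = 729/(-26449280) = 729*(-1/26449280) = -729/26449280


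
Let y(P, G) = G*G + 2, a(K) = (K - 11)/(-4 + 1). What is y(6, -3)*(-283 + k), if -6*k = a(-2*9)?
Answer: -56353/18 ≈ -3130.7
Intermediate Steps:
a(K) = 11/3 - K/3 (a(K) = (-11 + K)/(-3) = (-11 + K)*(-1/3) = 11/3 - K/3)
y(P, G) = 2 + G**2 (y(P, G) = G**2 + 2 = 2 + G**2)
k = -29/18 (k = -(11/3 - (-2)*9/3)/6 = -(11/3 - 1/3*(-18))/6 = -(11/3 + 6)/6 = -1/6*29/3 = -29/18 ≈ -1.6111)
y(6, -3)*(-283 + k) = (2 + (-3)**2)*(-283 - 29/18) = (2 + 9)*(-5123/18) = 11*(-5123/18) = -56353/18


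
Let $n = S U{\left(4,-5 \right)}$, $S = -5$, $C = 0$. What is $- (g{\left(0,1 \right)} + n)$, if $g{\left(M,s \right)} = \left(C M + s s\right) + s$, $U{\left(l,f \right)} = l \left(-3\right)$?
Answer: $-62$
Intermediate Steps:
$U{\left(l,f \right)} = - 3 l$
$g{\left(M,s \right)} = s + s^{2}$ ($g{\left(M,s \right)} = \left(0 M + s s\right) + s = \left(0 + s^{2}\right) + s = s^{2} + s = s + s^{2}$)
$n = 60$ ($n = - 5 \left(\left(-3\right) 4\right) = \left(-5\right) \left(-12\right) = 60$)
$- (g{\left(0,1 \right)} + n) = - (1 \left(1 + 1\right) + 60) = - (1 \cdot 2 + 60) = - (2 + 60) = \left(-1\right) 62 = -62$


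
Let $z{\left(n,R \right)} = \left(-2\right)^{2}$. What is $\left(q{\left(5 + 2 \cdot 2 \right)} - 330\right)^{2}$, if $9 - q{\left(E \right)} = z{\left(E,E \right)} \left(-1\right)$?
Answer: $100489$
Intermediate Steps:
$z{\left(n,R \right)} = 4$
$q{\left(E \right)} = 13$ ($q{\left(E \right)} = 9 - 4 \left(-1\right) = 9 - -4 = 9 + 4 = 13$)
$\left(q{\left(5 + 2 \cdot 2 \right)} - 330\right)^{2} = \left(13 - 330\right)^{2} = \left(-317\right)^{2} = 100489$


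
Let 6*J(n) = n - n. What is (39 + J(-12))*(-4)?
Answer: -156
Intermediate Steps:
J(n) = 0 (J(n) = (n - n)/6 = (⅙)*0 = 0)
(39 + J(-12))*(-4) = (39 + 0)*(-4) = 39*(-4) = -156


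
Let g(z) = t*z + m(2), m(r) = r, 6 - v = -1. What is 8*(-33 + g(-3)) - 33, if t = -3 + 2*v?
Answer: -545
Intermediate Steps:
v = 7 (v = 6 - 1*(-1) = 6 + 1 = 7)
t = 11 (t = -3 + 2*7 = -3 + 14 = 11)
g(z) = 2 + 11*z (g(z) = 11*z + 2 = 2 + 11*z)
8*(-33 + g(-3)) - 33 = 8*(-33 + (2 + 11*(-3))) - 33 = 8*(-33 + (2 - 33)) - 33 = 8*(-33 - 31) - 33 = 8*(-64) - 33 = -512 - 33 = -545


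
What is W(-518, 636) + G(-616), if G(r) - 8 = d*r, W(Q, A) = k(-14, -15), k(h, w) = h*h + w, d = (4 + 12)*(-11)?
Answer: 108605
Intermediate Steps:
d = -176 (d = 16*(-11) = -176)
k(h, w) = w + h**2 (k(h, w) = h**2 + w = w + h**2)
W(Q, A) = 181 (W(Q, A) = -15 + (-14)**2 = -15 + 196 = 181)
G(r) = 8 - 176*r
W(-518, 636) + G(-616) = 181 + (8 - 176*(-616)) = 181 + (8 + 108416) = 181 + 108424 = 108605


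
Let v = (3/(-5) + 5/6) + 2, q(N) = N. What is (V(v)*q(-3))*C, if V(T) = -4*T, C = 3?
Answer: 402/5 ≈ 80.400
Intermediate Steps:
v = 67/30 (v = (3*(-⅕) + 5*(⅙)) + 2 = (-⅗ + ⅚) + 2 = 7/30 + 2 = 67/30 ≈ 2.2333)
(V(v)*q(-3))*C = (-4*67/30*(-3))*3 = -134/15*(-3)*3 = (134/5)*3 = 402/5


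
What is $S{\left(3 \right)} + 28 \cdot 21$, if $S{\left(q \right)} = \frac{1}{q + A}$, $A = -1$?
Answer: $\frac{1177}{2} \approx 588.5$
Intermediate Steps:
$S{\left(q \right)} = \frac{1}{-1 + q}$ ($S{\left(q \right)} = \frac{1}{q - 1} = \frac{1}{-1 + q}$)
$S{\left(3 \right)} + 28 \cdot 21 = \frac{1}{-1 + 3} + 28 \cdot 21 = \frac{1}{2} + 588 = \frac{1177}{2}$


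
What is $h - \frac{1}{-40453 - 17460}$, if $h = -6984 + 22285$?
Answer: $\frac{886126814}{57913} \approx 15301.0$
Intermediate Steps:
$h = 15301$
$h - \frac{1}{-40453 - 17460} = 15301 - \frac{1}{-40453 - 17460} = 15301 - \frac{1}{-57913} = 15301 - - \frac{1}{57913} = 15301 + \frac{1}{57913} = \frac{886126814}{57913}$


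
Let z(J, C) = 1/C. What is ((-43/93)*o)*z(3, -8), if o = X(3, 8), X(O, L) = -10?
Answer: -215/372 ≈ -0.57796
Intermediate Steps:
o = -10
((-43/93)*o)*z(3, -8) = (-43/93*(-10))/(-8) = (-43*1/93*(-10))*(-⅛) = -43/93*(-10)*(-⅛) = (430/93)*(-⅛) = -215/372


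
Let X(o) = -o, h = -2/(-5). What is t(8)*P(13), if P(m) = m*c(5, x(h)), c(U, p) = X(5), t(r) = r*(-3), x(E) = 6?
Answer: 1560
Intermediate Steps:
h = ⅖ (h = -2*(-⅕) = ⅖ ≈ 0.40000)
t(r) = -3*r
c(U, p) = -5 (c(U, p) = -1*5 = -5)
P(m) = -5*m (P(m) = m*(-5) = -5*m)
t(8)*P(13) = (-3*8)*(-5*13) = -24*(-65) = 1560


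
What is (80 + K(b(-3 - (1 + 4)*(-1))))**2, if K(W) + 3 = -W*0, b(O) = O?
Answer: 5929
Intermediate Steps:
K(W) = -3 (K(W) = -3 - W*0 = -3 + 0 = -3)
(80 + K(b(-3 - (1 + 4)*(-1))))**2 = (80 - 3)**2 = 77**2 = 5929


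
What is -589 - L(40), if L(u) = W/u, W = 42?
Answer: -11801/20 ≈ -590.05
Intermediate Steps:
L(u) = 42/u
-589 - L(40) = -589 - 42/40 = -589 - 1*21/20 = -589 - 21/20 = -11801/20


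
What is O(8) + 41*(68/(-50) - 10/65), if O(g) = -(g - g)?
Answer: -20172/325 ≈ -62.068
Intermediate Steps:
O(g) = 0 (O(g) = -1*0 = 0)
O(8) + 41*(68/(-50) - 10/65) = 0 + 41*(68/(-50) - 10/65) = 0 + 41*(68*(-1/50) - 10*1/65) = 0 + 41*(-34/25 - 2/13) = 0 + 41*(-492/325) = 0 - 20172/325 = -20172/325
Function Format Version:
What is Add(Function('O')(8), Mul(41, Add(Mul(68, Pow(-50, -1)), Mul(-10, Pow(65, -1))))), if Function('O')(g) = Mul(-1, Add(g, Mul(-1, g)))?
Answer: Rational(-20172, 325) ≈ -62.068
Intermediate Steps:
Function('O')(g) = 0 (Function('O')(g) = Mul(-1, 0) = 0)
Add(Function('O')(8), Mul(41, Add(Mul(68, Pow(-50, -1)), Mul(-10, Pow(65, -1))))) = Add(0, Mul(41, Add(Mul(68, Pow(-50, -1)), Mul(-10, Pow(65, -1))))) = Add(0, Mul(41, Add(Mul(68, Rational(-1, 50)), Mul(-10, Rational(1, 65))))) = Add(0, Mul(41, Add(Rational(-34, 25), Rational(-2, 13)))) = Add(0, Mul(41, Rational(-492, 325))) = Add(0, Rational(-20172, 325)) = Rational(-20172, 325)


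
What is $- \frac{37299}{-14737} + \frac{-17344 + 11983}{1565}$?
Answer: $- \frac{20632122}{23063405} \approx -0.89458$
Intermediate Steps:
$- \frac{37299}{-14737} + \frac{-17344 + 11983}{1565} = \left(-37299\right) \left(- \frac{1}{14737}\right) - \frac{5361}{1565} = \frac{37299}{14737} - \frac{5361}{1565} = - \frac{20632122}{23063405}$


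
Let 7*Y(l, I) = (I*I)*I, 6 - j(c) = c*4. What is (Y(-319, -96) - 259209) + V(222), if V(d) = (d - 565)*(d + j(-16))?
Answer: -3400291/7 ≈ -4.8576e+5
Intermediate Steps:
j(c) = 6 - 4*c (j(c) = 6 - c*4 = 6 - 4*c)
Y(l, I) = I**3/7 (Y(l, I) = ((I*I)*I)/7 = (I**2*I)/7 = I**3/7)
V(d) = (-565 + d)*(70 + d) (V(d) = (d - 565)*(d + (6 - 4*(-16))) = (-565 + d)*(d + (6 + 64)) = (-565 + d)*(d + 70) = (-565 + d)*(70 + d))
(Y(-319, -96) - 259209) + V(222) = ((1/7)*(-96)**3 - 259209) + (-39550 + 222**2 - 495*222) = ((1/7)*(-884736) - 259209) + (-39550 + 49284 - 109890) = (-884736/7 - 259209) - 100156 = -2699199/7 - 100156 = -3400291/7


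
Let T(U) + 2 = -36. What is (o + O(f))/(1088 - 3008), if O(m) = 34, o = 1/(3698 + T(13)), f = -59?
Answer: -124441/7027200 ≈ -0.017708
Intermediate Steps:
T(U) = -38 (T(U) = -2 - 36 = -38)
o = 1/3660 (o = 1/(3698 - 38) = 1/3660 ≈ 0.00027322)
(o + O(f))/(1088 - 3008) = (1/3660 + 34)/(1088 - 3008) = (124441/3660)/(-1920) = (124441/3660)*(-1/1920) = -124441/7027200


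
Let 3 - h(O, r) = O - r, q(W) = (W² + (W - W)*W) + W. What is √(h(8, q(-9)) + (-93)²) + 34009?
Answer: 34009 + 2*√2179 ≈ 34102.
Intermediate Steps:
q(W) = W + W² (q(W) = (W² + 0*W) + W = (W² + 0) + W = W² + W = W + W²)
h(O, r) = 3 + r - O (h(O, r) = 3 - (O - r) = 3 + (r - O) = 3 + r - O)
√(h(8, q(-9)) + (-93)²) + 34009 = √((3 - 9*(1 - 9) - 1*8) + (-93)²) + 34009 = √((3 - 9*(-8) - 8) + 8649) + 34009 = √((3 + 72 - 8) + 8649) + 34009 = √(67 + 8649) + 34009 = √8716 + 34009 = 2*√2179 + 34009 = 34009 + 2*√2179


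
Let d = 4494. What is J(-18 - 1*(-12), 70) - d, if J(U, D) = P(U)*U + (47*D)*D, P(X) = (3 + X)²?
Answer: 225752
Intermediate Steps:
J(U, D) = 47*D² + U*(3 + U)² (J(U, D) = (3 + U)²*U + (47*D)*D = U*(3 + U)² + 47*D² = 47*D² + U*(3 + U)²)
J(-18 - 1*(-12), 70) - d = (47*70² + (-18 - 1*(-12))*(3 + (-18 - 1*(-12)))²) - 1*4494 = (47*4900 + (-18 + 12)*(3 + (-18 + 12))²) - 4494 = (230300 - 6*(3 - 6)²) - 4494 = (230300 - 6*(-3)²) - 4494 = (230300 - 6*9) - 4494 = (230300 - 54) - 4494 = 230246 - 4494 = 225752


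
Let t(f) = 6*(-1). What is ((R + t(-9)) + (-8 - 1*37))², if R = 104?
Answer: 2809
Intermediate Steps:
t(f) = -6
((R + t(-9)) + (-8 - 1*37))² = ((104 - 6) + (-8 - 1*37))² = (98 + (-8 - 37))² = (98 - 45)² = 53² = 2809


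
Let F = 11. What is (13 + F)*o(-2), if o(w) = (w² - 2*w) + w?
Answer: 144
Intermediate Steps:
o(w) = w² - w
(13 + F)*o(-2) = (13 + 11)*(-2*(-1 - 2)) = 24*(-2*(-3)) = 24*6 = 144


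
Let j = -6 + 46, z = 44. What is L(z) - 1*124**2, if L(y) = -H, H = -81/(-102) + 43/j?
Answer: -10456951/680 ≈ -15378.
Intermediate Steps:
j = 40
H = 1271/680 (H = -81/(-102) + 43/40 = -81*(-1/102) + 43*(1/40) = 27/34 + 43/40 = 1271/680 ≈ 1.8691)
L(y) = -1271/680 (L(y) = -1*1271/680 = -1271/680)
L(z) - 1*124**2 = -1271/680 - 1*124**2 = -1271/680 - 1*15376 = -1271/680 - 15376 = -10456951/680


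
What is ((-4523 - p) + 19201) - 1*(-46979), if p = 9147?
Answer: 52510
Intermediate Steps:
((-4523 - p) + 19201) - 1*(-46979) = ((-4523 - 1*9147) + 19201) - 1*(-46979) = ((-4523 - 9147) + 19201) + 46979 = (-13670 + 19201) + 46979 = 5531 + 46979 = 52510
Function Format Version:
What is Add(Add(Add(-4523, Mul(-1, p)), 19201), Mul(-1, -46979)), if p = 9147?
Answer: 52510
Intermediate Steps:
Add(Add(Add(-4523, Mul(-1, p)), 19201), Mul(-1, -46979)) = Add(Add(Add(-4523, Mul(-1, 9147)), 19201), Mul(-1, -46979)) = Add(Add(Add(-4523, -9147), 19201), 46979) = Add(Add(-13670, 19201), 46979) = Add(5531, 46979) = 52510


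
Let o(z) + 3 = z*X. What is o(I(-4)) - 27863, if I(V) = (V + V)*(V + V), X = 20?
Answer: -26586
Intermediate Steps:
I(V) = 4*V² (I(V) = (2*V)*(2*V) = 4*V²)
o(z) = -3 + 20*z (o(z) = -3 + z*20 = -3 + 20*z)
o(I(-4)) - 27863 = (-3 + 20*(4*(-4)²)) - 27863 = (-3 + 20*(4*16)) - 27863 = (-3 + 20*64) - 27863 = (-3 + 1280) - 27863 = 1277 - 27863 = -26586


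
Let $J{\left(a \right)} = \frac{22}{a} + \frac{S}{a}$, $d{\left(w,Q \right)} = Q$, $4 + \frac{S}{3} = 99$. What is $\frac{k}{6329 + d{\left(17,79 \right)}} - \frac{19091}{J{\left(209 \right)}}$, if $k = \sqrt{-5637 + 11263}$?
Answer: $- \frac{3990019}{307} + \frac{\sqrt{5626}}{6408} \approx -12997.0$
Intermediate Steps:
$S = 285$ ($S = -12 + 3 \cdot 99 = -12 + 297 = 285$)
$k = \sqrt{5626} \approx 75.007$
$J{\left(a \right)} = \frac{307}{a}$ ($J{\left(a \right)} = \frac{22}{a} + \frac{285}{a} = \frac{307}{a}$)
$\frac{k}{6329 + d{\left(17,79 \right)}} - \frac{19091}{J{\left(209 \right)}} = \frac{\sqrt{5626}}{6329 + 79} - \frac{19091}{307 \cdot \frac{1}{209}} = \frac{\sqrt{5626}}{6408} - \frac{19091}{307 \cdot \frac{1}{209}} = \sqrt{5626} \cdot \frac{1}{6408} - \frac{19091}{\frac{307}{209}} = \frac{\sqrt{5626}}{6408} - \frac{3990019}{307} = - \frac{3990019}{307} + \frac{\sqrt{5626}}{6408}$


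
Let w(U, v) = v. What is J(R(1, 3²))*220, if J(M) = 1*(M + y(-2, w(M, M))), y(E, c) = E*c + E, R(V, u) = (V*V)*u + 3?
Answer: -3080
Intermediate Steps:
R(V, u) = 3 + u*V² (R(V, u) = V²*u + 3 = u*V² + 3 = 3 + u*V²)
y(E, c) = E + E*c
J(M) = -2 - M (J(M) = 1*(M - 2*(1 + M)) = 1*(M + (-2 - 2*M)) = 1*(-2 - M) = -2 - M)
J(R(1, 3²))*220 = (-2 - (3 + 3²*1²))*220 = (-2 - (3 + 9*1))*220 = (-2 - (3 + 9))*220 = (-2 - 1*12)*220 = (-2 - 12)*220 = -14*220 = -3080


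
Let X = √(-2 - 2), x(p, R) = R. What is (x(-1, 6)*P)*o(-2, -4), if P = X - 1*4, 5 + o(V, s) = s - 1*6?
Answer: 360 - 180*I ≈ 360.0 - 180.0*I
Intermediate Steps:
X = 2*I (X = √(-4) = 2*I ≈ 2.0*I)
o(V, s) = -11 + s (o(V, s) = -5 + (s - 1*6) = -5 + (s - 6) = -5 + (-6 + s) = -11 + s)
P = -4 + 2*I (P = 2*I - 1*4 = 2*I - 4 = -4 + 2*I ≈ -4.0 + 2.0*I)
(x(-1, 6)*P)*o(-2, -4) = (6*(-4 + 2*I))*(-11 - 4) = (-24 + 12*I)*(-15) = 360 - 180*I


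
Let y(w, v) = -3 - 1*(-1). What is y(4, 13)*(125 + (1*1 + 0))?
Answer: -252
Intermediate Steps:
y(w, v) = -2 (y(w, v) = -3 + 1 = -2)
y(4, 13)*(125 + (1*1 + 0)) = -2*(125 + (1*1 + 0)) = -2*(125 + (1 + 0)) = -2*(125 + 1) = -2*126 = -252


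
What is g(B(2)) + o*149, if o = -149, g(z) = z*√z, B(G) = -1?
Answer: -22201 - I ≈ -22201.0 - 1.0*I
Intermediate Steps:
g(z) = z^(3/2)
g(B(2)) + o*149 = (-1)^(3/2) - 149*149 = -I - 22201 = -22201 - I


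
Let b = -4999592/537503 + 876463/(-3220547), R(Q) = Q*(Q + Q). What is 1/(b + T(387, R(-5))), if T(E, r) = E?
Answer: 1731053674141/653345249383854 ≈ 0.0026495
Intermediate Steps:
R(Q) = 2*Q² (R(Q) = Q*(2*Q) = 2*Q²)
b = -16572522508713/1731053674141 (b = -4999592*1/537503 + 876463*(-1/3220547) = -4999592/537503 - 876463/3220547 = -16572522508713/1731053674141 ≈ -9.5737)
1/(b + T(387, R(-5))) = 1/(-16572522508713/1731053674141 + 387) = 1/(653345249383854/1731053674141) = 1731053674141/653345249383854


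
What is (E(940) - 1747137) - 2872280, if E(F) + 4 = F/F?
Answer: -4619420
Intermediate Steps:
E(F) = -3 (E(F) = -4 + F/F = -4 + 1 = -3)
(E(940) - 1747137) - 2872280 = (-3 - 1747137) - 2872280 = -1747140 - 2872280 = -4619420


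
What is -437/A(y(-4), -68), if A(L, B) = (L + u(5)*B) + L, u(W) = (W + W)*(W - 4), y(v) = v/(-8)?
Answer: 437/679 ≈ 0.64359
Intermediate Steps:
y(v) = -v/8 (y(v) = v*(-⅛) = -v/8)
u(W) = 2*W*(-4 + W) (u(W) = (2*W)*(-4 + W) = 2*W*(-4 + W))
A(L, B) = 2*L + 10*B (A(L, B) = (L + (2*5*(-4 + 5))*B) + L = (L + (2*5*1)*B) + L = (L + 10*B) + L = 2*L + 10*B)
-437/A(y(-4), -68) = -437/(2*(-⅛*(-4)) + 10*(-68)) = -437/(2*(½) - 680) = -437/(1 - 680) = -437/(-679) = -437*(-1/679) = 437/679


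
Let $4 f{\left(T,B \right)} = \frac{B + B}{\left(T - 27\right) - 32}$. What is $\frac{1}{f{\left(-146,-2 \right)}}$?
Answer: $205$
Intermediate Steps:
$f{\left(T,B \right)} = \frac{B}{2 \left(-59 + T\right)}$ ($f{\left(T,B \right)} = \frac{\left(B + B\right) \frac{1}{\left(T - 27\right) - 32}}{4} = \frac{2 B \frac{1}{\left(T - 27\right) - 32}}{4} = \frac{2 B \frac{1}{\left(-27 + T\right) - 32}}{4} = \frac{2 B \frac{1}{-59 + T}}{4} = \frac{B}{2 \left(-59 + T\right)}$)
$\frac{1}{f{\left(-146,-2 \right)}} = \frac{1}{\frac{1}{2} \left(-2\right) \frac{1}{-59 - 146}} = \frac{1}{\frac{1}{2} \left(-2\right) \frac{1}{-205}} = \frac{1}{\frac{1}{2} \left(-2\right) \left(- \frac{1}{205}\right)} = \frac{1}{\frac{1}{205}} = 205$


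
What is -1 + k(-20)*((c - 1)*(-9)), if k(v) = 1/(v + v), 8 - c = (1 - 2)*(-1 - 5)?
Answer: -31/40 ≈ -0.77500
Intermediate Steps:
c = 2 (c = 8 - (1 - 2)*(-1 - 5) = 8 - (-1)*(-6) = 8 - 1*6 = 8 - 6 = 2)
k(v) = 1/(2*v)
-1 + k(-20)*((c - 1)*(-9)) = -1 + ((½)/(-20))*((2 - 1)*(-9)) = -1 + ((½)*(-1/20))*(1*(-9)) = -1 - 1/40*(-9) = -1 + 9/40 = -31/40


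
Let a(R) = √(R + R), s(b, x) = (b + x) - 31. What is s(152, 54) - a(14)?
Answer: 175 - 2*√7 ≈ 169.71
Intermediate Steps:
s(b, x) = -31 + b + x
a(R) = √2*√R (a(R) = √(2*R) = √2*√R)
s(152, 54) - a(14) = (-31 + 152 + 54) - √2*√14 = 175 - 2*√7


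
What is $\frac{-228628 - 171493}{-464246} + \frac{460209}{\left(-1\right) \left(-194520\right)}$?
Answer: $\frac{2556857231}{792150280} \approx 3.2277$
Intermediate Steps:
$\frac{-228628 - 171493}{-464246} + \frac{460209}{\left(-1\right) \left(-194520\right)} = \left(-228628 - 171493\right) \left(- \frac{1}{464246}\right) + \frac{460209}{194520} = \left(-400121\right) \left(- \frac{1}{464246}\right) + 460209 \cdot \frac{1}{194520} = \frac{21059}{24434} + \frac{153403}{64840} = \frac{2556857231}{792150280}$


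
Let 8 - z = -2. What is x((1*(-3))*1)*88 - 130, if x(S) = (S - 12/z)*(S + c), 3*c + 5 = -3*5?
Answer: 17214/5 ≈ 3442.8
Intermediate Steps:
z = 10 (z = 8 - 1*(-2) = 8 + 2 = 10)
c = -20/3 (c = -5/3 + (-3*5)/3 = -5/3 + (⅓)*(-15) = -5/3 - 5 = -20/3 ≈ -6.6667)
x(S) = (-20/3 + S)*(-6/5 + S) (x(S) = (S - 12/10)*(S - 20/3) = (S - 12*⅒)*(-20/3 + S) = (S - 6/5)*(-20/3 + S) = (-6/5 + S)*(-20/3 + S) = (-20/3 + S)*(-6/5 + S))
x((1*(-3))*1)*88 - 130 = (8 + ((1*(-3))*1)² - 118*1*(-3)/15)*88 - 130 = (8 + (-3*1)² - (-118)/5)*88 - 130 = (8 + (-3)² - 118/15*(-3))*88 - 130 = (8 + 9 + 118/5)*88 - 130 = (203/5)*88 - 130 = 17864/5 - 130 = 17214/5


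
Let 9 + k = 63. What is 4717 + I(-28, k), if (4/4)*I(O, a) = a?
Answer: 4771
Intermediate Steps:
k = 54 (k = -9 + 63 = 54)
I(O, a) = a
4717 + I(-28, k) = 4717 + 54 = 4771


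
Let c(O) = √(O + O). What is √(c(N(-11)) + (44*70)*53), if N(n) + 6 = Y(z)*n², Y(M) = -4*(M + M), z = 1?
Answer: √(163240 + 2*I*√487) ≈ 404.03 + 0.055*I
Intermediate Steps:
Y(M) = -8*M
N(n) = -6 - 8*n² (N(n) = -6 + (-8*1)*n² = -6 - 8*n²)
c(O) = √2*√O (c(O) = √(2*O) = √2*√O)
√(c(N(-11)) + (44*70)*53) = √(√2*√(-6 - 8*(-11)²) + (44*70)*53) = √(√2*√(-6 - 8*121) + 3080*53) = √(√2*√(-6 - 968) + 163240) = √(√2*√(-974) + 163240) = √(√2*(I*√974) + 163240) = √(2*I*√487 + 163240) = √(163240 + 2*I*√487)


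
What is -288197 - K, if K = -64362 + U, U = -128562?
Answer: -95273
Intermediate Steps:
K = -192924 (K = -64362 - 128562 = -192924)
-288197 - K = -288197 - 1*(-192924) = -288197 + 192924 = -95273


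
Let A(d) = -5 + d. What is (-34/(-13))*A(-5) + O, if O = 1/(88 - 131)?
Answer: -14633/559 ≈ -26.177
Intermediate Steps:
O = -1/43 (O = 1/(-43) = -1/43 ≈ -0.023256)
(-34/(-13))*A(-5) + O = (-34/(-13))*(-5 - 5) - 1/43 = -34*(-1/13)*(-10) - 1/43 = (34/13)*(-10) - 1/43 = -340/13 - 1/43 = -14633/559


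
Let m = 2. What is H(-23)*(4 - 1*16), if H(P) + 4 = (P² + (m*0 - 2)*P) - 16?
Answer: -6660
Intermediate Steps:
H(P) = -20 + P² - 2*P (H(P) = -4 + ((P² + (2*0 - 2)*P) - 16) = -4 + ((P² + (0 - 2)*P) - 16) = -4 + ((P² - 2*P) - 16) = -4 + (-16 + P² - 2*P) = -20 + P² - 2*P)
H(-23)*(4 - 1*16) = (-20 + (-23)² - 2*(-23))*(4 - 1*16) = (-20 + 529 + 46)*(4 - 16) = 555*(-12) = -6660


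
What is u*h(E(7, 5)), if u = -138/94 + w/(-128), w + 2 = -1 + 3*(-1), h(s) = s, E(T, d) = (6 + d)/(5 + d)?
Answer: -9405/6016 ≈ -1.5633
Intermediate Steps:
E(T, d) = (6 + d)/(5 + d)
w = -6 (w = -2 + (-1 + 3*(-1)) = -2 + (-1 - 3) = -2 - 4 = -6)
u = -4275/3008 (u = -138/94 - 6/(-128) = -138*1/94 - 6*(-1/128) = -69/47 + 3/64 = -4275/3008 ≈ -1.4212)
u*h(E(7, 5)) = -4275*(6 + 5)/(3008*(5 + 5)) = -4275*11/(3008*10) = -855*11/6016 = -4275/3008*11/10 = -9405/6016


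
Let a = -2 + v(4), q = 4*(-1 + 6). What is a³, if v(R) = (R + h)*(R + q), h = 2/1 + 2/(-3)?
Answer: 2000376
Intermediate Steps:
q = 20 (q = 4*5 = 20)
h = 4/3 (h = 2*1 + 2*(-⅓) = 2 - ⅔ = 4/3 ≈ 1.3333)
v(R) = (20 + R)*(4/3 + R) (v(R) = (R + 4/3)*(R + 20) = (4/3 + R)*(20 + R) = (20 + R)*(4/3 + R))
a = 126 (a = -2 + (80/3 + 4² + (64/3)*4) = -2 + (80/3 + 16 + 256/3) = -2 + 128 = 126)
a³ = 126³ = 2000376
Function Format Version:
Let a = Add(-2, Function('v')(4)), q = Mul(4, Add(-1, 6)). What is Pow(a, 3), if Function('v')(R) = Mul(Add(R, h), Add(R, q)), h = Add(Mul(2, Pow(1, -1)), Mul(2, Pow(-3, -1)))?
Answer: 2000376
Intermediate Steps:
q = 20 (q = Mul(4, 5) = 20)
h = Rational(4, 3) (h = Add(Mul(2, 1), Mul(2, Rational(-1, 3))) = Add(2, Rational(-2, 3)) = Rational(4, 3) ≈ 1.3333)
Function('v')(R) = Mul(Add(20, R), Add(Rational(4, 3), R)) (Function('v')(R) = Mul(Add(R, Rational(4, 3)), Add(R, 20)) = Mul(Add(Rational(4, 3), R), Add(20, R)) = Mul(Add(20, R), Add(Rational(4, 3), R)))
a = 126 (a = Add(-2, Add(Rational(80, 3), Pow(4, 2), Mul(Rational(64, 3), 4))) = Add(-2, Add(Rational(80, 3), 16, Rational(256, 3))) = Add(-2, 128) = 126)
Pow(a, 3) = Pow(126, 3) = 2000376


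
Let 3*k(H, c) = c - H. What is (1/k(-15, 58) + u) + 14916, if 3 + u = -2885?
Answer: 878047/73 ≈ 12028.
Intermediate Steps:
k(H, c) = -H/3 + c/3 (k(H, c) = (c - H)/3 = -H/3 + c/3)
u = -2888 (u = -3 - 2885 = -2888)
(1/k(-15, 58) + u) + 14916 = (1/(-⅓*(-15) + (⅓)*58) - 2888) + 14916 = (1/(5 + 58/3) - 2888) + 14916 = (1/(73/3) - 2888) + 14916 = (3/73 - 2888) + 14916 = -210821/73 + 14916 = 878047/73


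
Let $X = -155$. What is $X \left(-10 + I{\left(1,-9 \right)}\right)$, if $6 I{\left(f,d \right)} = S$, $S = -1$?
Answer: $\frac{9455}{6} \approx 1575.8$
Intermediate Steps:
$I{\left(f,d \right)} = - \frac{1}{6}$ ($I{\left(f,d \right)} = \frac{1}{6} \left(-1\right) = - \frac{1}{6}$)
$X \left(-10 + I{\left(1,-9 \right)}\right) = - 155 \left(-10 - \frac{1}{6}\right) = \left(-155\right) \left(- \frac{61}{6}\right) = \frac{9455}{6}$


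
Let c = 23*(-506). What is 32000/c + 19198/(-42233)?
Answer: -787441162/245753827 ≈ -3.2042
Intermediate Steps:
c = -11638
32000/c + 19198/(-42233) = 32000/(-11638) + 19198/(-42233) = 32000*(-1/11638) + 19198*(-1/42233) = -16000/5819 - 19198/42233 = -787441162/245753827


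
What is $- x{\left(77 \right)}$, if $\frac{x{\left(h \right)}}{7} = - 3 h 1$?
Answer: $1617$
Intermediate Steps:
$x{\left(h \right)} = - 21 h$ ($x{\left(h \right)} = 7 - 3 h 1 = 7 \left(- 3 h\right) = - 21 h$)
$- x{\left(77 \right)} = - \left(-21\right) 77 = \left(-1\right) \left(-1617\right) = 1617$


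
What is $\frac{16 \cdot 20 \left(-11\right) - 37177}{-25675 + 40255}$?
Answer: $- \frac{40697}{14580} \approx -2.7913$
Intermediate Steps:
$\frac{16 \cdot 20 \left(-11\right) - 37177}{-25675 + 40255} = \frac{320 \left(-11\right) - 37177}{14580} = \left(-3520 - 37177\right) \frac{1}{14580} = \left(-40697\right) \frac{1}{14580} = - \frac{40697}{14580}$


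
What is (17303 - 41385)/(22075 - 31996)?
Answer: 24082/9921 ≈ 2.4274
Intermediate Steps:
(17303 - 41385)/(22075 - 31996) = -24082/(-9921) = -24082*(-1/9921) = 24082/9921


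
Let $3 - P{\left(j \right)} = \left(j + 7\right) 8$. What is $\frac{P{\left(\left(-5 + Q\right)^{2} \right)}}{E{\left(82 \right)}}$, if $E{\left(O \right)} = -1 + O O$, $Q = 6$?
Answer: $- \frac{61}{6723} \approx -0.0090733$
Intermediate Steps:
$E{\left(O \right)} = -1 + O^{2}$
$P{\left(j \right)} = -53 - 8 j$ ($P{\left(j \right)} = 3 - \left(j + 7\right) 8 = 3 - \left(7 + j\right) 8 = 3 - \left(56 + 8 j\right) = -53 - 8 j$)
$\frac{P{\left(\left(-5 + Q\right)^{2} \right)}}{E{\left(82 \right)}} = \frac{-53 - 8 \left(-5 + 6\right)^{2}}{-1 + 82^{2}} = \frac{-53 - 8 \cdot 1^{2}}{-1 + 6724} = \frac{-53 - 8}{6723} = \left(-53 - 8\right) \frac{1}{6723} = \left(-61\right) \frac{1}{6723} = - \frac{61}{6723}$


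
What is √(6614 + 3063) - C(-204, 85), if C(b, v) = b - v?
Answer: 289 + √9677 ≈ 387.37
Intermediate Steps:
√(6614 + 3063) - C(-204, 85) = √(6614 + 3063) - (-204 - 1*85) = √9677 - (-204 - 85) = √9677 - 1*(-289) = √9677 + 289 = 289 + √9677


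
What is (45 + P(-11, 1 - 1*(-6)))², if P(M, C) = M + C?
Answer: 1681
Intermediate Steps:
P(M, C) = C + M
(45 + P(-11, 1 - 1*(-6)))² = (45 + ((1 - 1*(-6)) - 11))² = (45 + ((1 + 6) - 11))² = (45 + (7 - 11))² = (45 - 4)² = 41² = 1681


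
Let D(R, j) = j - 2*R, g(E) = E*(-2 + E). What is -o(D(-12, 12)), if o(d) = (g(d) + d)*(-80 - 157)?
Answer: 298620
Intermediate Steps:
o(d) = -237*d - 237*d*(-2 + d) (o(d) = (d*(-2 + d) + d)*(-80 - 157) = (d + d*(-2 + d))*(-237) = -237*d - 237*d*(-2 + d))
-o(D(-12, 12)) = -237*(12 - 2*(-12))*(1 - (12 - 2*(-12))) = -237*(12 + 24)*(1 - (12 + 24)) = -237*36*(1 - 1*36) = -237*36*(1 - 36) = -237*36*(-35) = -1*(-298620) = 298620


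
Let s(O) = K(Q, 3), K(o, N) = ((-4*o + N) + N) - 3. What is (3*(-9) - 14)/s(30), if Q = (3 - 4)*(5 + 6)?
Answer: -41/47 ≈ -0.87234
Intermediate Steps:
Q = -11 (Q = -1*11 = -11)
K(o, N) = -3 - 4*o + 2*N (K(o, N) = ((N - 4*o) + N) - 3 = (-4*o + 2*N) - 3 = -3 - 4*o + 2*N)
s(O) = 47 (s(O) = -3 - 4*(-11) + 2*3 = -3 + 44 + 6 = 47)
(3*(-9) - 14)/s(30) = (3*(-9) - 14)/47 = (-27 - 14)*(1/47) = -41*1/47 = -41/47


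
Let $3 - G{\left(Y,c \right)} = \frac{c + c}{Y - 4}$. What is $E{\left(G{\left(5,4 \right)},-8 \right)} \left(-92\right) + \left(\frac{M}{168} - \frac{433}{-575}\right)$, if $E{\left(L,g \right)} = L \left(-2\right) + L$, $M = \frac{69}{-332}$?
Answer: $- \frac{4909546889}{10690400} \approx -459.25$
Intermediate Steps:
$G{\left(Y,c \right)} = 3 - \frac{2 c}{-4 + Y}$ ($G{\left(Y,c \right)} = 3 - \frac{c + c}{Y - 4} = 3 - \frac{2 c}{-4 + Y}$)
$M = - \frac{69}{332}$ ($M = 69 \left(- \frac{1}{332}\right) = - \frac{69}{332} \approx -0.20783$)
$E{\left(L,g \right)} = - L$ ($E{\left(L,g \right)} = - 2 L + L = - L$)
$E{\left(G{\left(5,4 \right)},-8 \right)} \left(-92\right) + \left(\frac{M}{168} - \frac{433}{-575}\right) = - \frac{-12 - 8 + 3 \cdot 5}{-4 + 5} \left(-92\right) - \left(- \frac{433}{575} + \frac{23}{18592}\right) = - \frac{-12 - 8 + 15}{1} \left(-92\right) - - \frac{8037111}{10690400} = - 1 \left(-5\right) \left(-92\right) + \left(- \frac{23}{18592} + \frac{433}{575}\right) = \left(-1\right) \left(-5\right) \left(-92\right) + \frac{8037111}{10690400} = 5 \left(-92\right) + \frac{8037111}{10690400} = -460 + \frac{8037111}{10690400} = - \frac{4909546889}{10690400}$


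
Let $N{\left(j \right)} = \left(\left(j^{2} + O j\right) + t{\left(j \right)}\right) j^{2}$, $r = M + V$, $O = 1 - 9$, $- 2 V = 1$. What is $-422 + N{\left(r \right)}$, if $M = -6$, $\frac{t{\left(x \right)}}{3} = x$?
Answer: $\frac{43779}{16} \approx 2736.2$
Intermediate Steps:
$t{\left(x \right)} = 3 x$
$V = - \frac{1}{2}$ ($V = \left(- \frac{1}{2}\right) 1 = - \frac{1}{2} \approx -0.5$)
$O = -8$ ($O = 1 - 9 = -8$)
$r = - \frac{13}{2}$ ($r = -6 - \frac{1}{2} = - \frac{13}{2} \approx -6.5$)
$N{\left(j \right)} = j^{2} \left(j^{2} - 5 j\right)$ ($N{\left(j \right)} = \left(\left(j^{2} - 8 j\right) + 3 j\right) j^{2} = \left(j^{2} - 5 j\right) j^{2} = j^{2} \left(j^{2} - 5 j\right)$)
$-422 + N{\left(r \right)} = -422 + \left(- \frac{13}{2}\right)^{3} \left(-5 - \frac{13}{2}\right) = -422 - - \frac{50531}{16} = -422 + \frac{50531}{16} = \frac{43779}{16}$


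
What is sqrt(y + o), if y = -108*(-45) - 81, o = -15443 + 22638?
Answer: sqrt(11974) ≈ 109.43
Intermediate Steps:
o = 7195
y = 4779 (y = 4860 - 81 = 4779)
sqrt(y + o) = sqrt(4779 + 7195) = sqrt(11974)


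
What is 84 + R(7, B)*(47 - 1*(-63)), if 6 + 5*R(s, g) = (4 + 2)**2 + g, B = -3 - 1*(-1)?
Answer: 700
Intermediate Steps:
B = -2 (B = -3 + 1 = -2)
R(s, g) = 6 + g/5 (R(s, g) = -6/5 + ((4 + 2)**2 + g)/5 = -6/5 + (6**2 + g)/5 = -6/5 + (36 + g)/5 = -6/5 + (36/5 + g/5) = 6 + g/5)
84 + R(7, B)*(47 - 1*(-63)) = 84 + (6 + (1/5)*(-2))*(47 - 1*(-63)) = 84 + (6 - 2/5)*(47 + 63) = 84 + (28/5)*110 = 84 + 616 = 700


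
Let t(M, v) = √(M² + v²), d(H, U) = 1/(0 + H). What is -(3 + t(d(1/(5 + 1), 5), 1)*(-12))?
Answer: -3 + 12*√37 ≈ 69.993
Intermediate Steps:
d(H, U) = 1/H
-(3 + t(d(1/(5 + 1), 5), 1)*(-12)) = -(3 + √((1/(1/(5 + 1)))² + 1²)*(-12)) = -(3 + √((1/(1/6))² + 1)*(-12)) = -(3 + √((1/(⅙))² + 1)*(-12)) = -(3 + √(6² + 1)*(-12)) = -(3 + √(36 + 1)*(-12)) = -(3 + √37*(-12)) = -(3 - 12*√37) = -3 + 12*√37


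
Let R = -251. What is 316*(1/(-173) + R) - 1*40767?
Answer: -20774675/173 ≈ -1.2008e+5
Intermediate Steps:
316*(1/(-173) + R) - 1*40767 = 316*(1/(-173) - 251) - 1*40767 = 316*(-1/173 - 251) - 40767 = 316*(-43424/173) - 40767 = -13721984/173 - 40767 = -20774675/173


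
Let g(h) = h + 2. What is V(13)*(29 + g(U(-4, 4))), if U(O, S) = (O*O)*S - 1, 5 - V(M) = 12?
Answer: -658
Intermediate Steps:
V(M) = -7 (V(M) = 5 - 1*12 = 5 - 12 = -7)
U(O, S) = -1 + S*O**2 (U(O, S) = O**2*S - 1 = S*O**2 - 1 = -1 + S*O**2)
g(h) = 2 + h
V(13)*(29 + g(U(-4, 4))) = -7*(29 + (2 + (-1 + 4*(-4)**2))) = -7*(29 + (2 + (-1 + 4*16))) = -7*(29 + (2 + (-1 + 64))) = -7*(29 + (2 + 63)) = -7*(29 + 65) = -7*94 = -658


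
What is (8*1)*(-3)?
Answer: -24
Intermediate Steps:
(8*1)*(-3) = 8*(-3) = -24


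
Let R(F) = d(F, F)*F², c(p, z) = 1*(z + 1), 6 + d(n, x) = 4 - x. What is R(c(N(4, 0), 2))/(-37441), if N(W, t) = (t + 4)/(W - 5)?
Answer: 45/37441 ≈ 0.0012019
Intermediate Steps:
N(W, t) = (4 + t)/(-5 + W)
d(n, x) = -2 - x (d(n, x) = -6 + (4 - x) = -2 - x)
c(p, z) = 1 + z (c(p, z) = 1*(1 + z) = 1 + z)
R(F) = F²*(-2 - F) (R(F) = (-2 - F)*F² = F²*(-2 - F))
R(c(N(4, 0), 2))/(-37441) = ((1 + 2)²*(-2 - (1 + 2)))/(-37441) = (3²*(-2 - 1*3))*(-1/37441) = (9*(-2 - 3))*(-1/37441) = (9*(-5))*(-1/37441) = -45*(-1/37441) = 45/37441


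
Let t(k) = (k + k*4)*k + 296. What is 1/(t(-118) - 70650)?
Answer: -1/734 ≈ -0.0013624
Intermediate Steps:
t(k) = 296 + 5*k**2 (t(k) = (k + 4*k)*k + 296 = (5*k)*k + 296 = 5*k**2 + 296 = 296 + 5*k**2)
1/(t(-118) - 70650) = 1/((296 + 5*(-118)**2) - 70650) = 1/((296 + 5*13924) - 70650) = 1/((296 + 69620) - 70650) = 1/(69916 - 70650) = 1/(-734) = -1/734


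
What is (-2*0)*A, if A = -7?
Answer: 0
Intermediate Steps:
(-2*0)*A = -2*0*(-7) = 0*(-7) = 0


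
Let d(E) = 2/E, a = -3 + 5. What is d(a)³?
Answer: 1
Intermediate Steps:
a = 2
d(a)³ = (2/2)³ = (2*(½))³ = 1³ = 1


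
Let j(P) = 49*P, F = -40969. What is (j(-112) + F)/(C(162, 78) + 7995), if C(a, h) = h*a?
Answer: -46457/20631 ≈ -2.2518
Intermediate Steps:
C(a, h) = a*h
(j(-112) + F)/(C(162, 78) + 7995) = (49*(-112) - 40969)/(162*78 + 7995) = (-5488 - 40969)/(12636 + 7995) = -46457/20631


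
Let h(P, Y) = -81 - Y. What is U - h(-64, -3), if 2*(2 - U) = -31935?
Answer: 32095/2 ≈ 16048.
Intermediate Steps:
U = 31939/2 (U = 2 - 1/2*(-31935) = 2 + 31935/2 = 31939/2 ≈ 15970.)
U - h(-64, -3) = 31939/2 - (-81 - 1*(-3)) = 31939/2 - (-81 + 3) = 31939/2 - 1*(-78) = 31939/2 + 78 = 32095/2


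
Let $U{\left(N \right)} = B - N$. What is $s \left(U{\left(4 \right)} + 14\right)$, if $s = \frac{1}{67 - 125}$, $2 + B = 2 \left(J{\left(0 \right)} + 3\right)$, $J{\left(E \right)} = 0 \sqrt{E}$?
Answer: $- \frac{7}{29} \approx -0.24138$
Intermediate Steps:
$J{\left(E \right)} = 0$
$B = 4$ ($B = -2 + 2 \left(0 + 3\right) = -2 + 2 \cdot 3 = -2 + 6 = 4$)
$U{\left(N \right)} = 4 - N$
$s = - \frac{1}{58}$ ($s = \frac{1}{-58} = - \frac{1}{58} \approx -0.017241$)
$s \left(U{\left(4 \right)} + 14\right) = - \frac{\left(4 - 4\right) + 14}{58} = - \frac{0 + 14}{58} = \left(- \frac{1}{58}\right) 14 = - \frac{7}{29}$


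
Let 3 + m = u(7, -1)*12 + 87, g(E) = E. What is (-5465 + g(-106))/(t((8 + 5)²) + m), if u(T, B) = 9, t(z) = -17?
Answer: -5571/175 ≈ -31.834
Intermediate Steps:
m = 192 (m = -3 + (9*12 + 87) = -3 + (108 + 87) = -3 + 195 = 192)
(-5465 + g(-106))/(t((8 + 5)²) + m) = (-5465 - 106)/(-17 + 192) = -5571/175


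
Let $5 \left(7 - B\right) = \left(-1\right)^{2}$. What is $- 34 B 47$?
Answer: $- \frac{54332}{5} \approx -10866.0$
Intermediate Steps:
$B = \frac{34}{5}$ ($B = 7 - \frac{\left(-1\right)^{2}}{5} = 7 - \frac{1}{5} = \frac{34}{5} \approx 6.8$)
$- 34 B 47 = \left(-34\right) \frac{34}{5} \cdot 47 = \left(- \frac{1156}{5}\right) 47 = - \frac{54332}{5}$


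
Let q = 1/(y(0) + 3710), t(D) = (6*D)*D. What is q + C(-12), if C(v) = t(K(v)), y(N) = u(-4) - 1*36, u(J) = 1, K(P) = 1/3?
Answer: 817/1225 ≈ 0.66694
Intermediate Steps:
K(P) = 1/3
t(D) = 6*D**2
y(N) = -35 (y(N) = 1 - 1*36 = 1 - 36 = -35)
C(v) = 2/3 (C(v) = 6*(1/3)**2 = 6*(1/9) = 2/3)
q = 1/3675 (q = 1/(-35 + 3710) = 1/3675 ≈ 0.00027211)
q + C(-12) = 1/3675 + 2/3 = 817/1225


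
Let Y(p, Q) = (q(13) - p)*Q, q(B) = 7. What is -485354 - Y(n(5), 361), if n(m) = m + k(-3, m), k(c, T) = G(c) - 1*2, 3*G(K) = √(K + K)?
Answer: -486798 + 361*I*√6/3 ≈ -4.868e+5 + 294.76*I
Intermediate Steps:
G(K) = √2*√K/3 (G(K) = √(K + K)/3 = √(2*K)/3 = (√2*√K)/3 = √2*√K/3)
k(c, T) = -2 + √2*√c/3 (k(c, T) = √2*√c/3 - 1*2 = √2*√c/3 - 2 = -2 + √2*√c/3)
n(m) = -2 + m + I*√6/3 (n(m) = m + (-2 + √2*√(-3)/3) = m + (-2 + √2*(I*√3)/3) = m + (-2 + I*√6/3) = -2 + m + I*√6/3)
Y(p, Q) = Q*(7 - p) (Y(p, Q) = (7 - p)*Q = Q*(7 - p))
-485354 - Y(n(5), 361) = -485354 - 361*(7 - (-2 + 5 + I*√6/3)) = -485354 - 361*(7 - (3 + I*√6/3)) = -485354 - 361*(7 + (-3 - I*√6/3)) = -485354 - 361*(4 - I*√6/3) = -485354 - (1444 - 361*I*√6/3) = -485354 + (-1444 + 361*I*√6/3) = -486798 + 361*I*√6/3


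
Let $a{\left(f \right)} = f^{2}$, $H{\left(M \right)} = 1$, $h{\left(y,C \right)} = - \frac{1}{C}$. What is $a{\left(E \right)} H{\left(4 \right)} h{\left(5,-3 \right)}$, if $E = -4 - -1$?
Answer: $3$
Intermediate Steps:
$E = -3$ ($E = -4 + 1 = -3$)
$a{\left(E \right)} H{\left(4 \right)} h{\left(5,-3 \right)} = \left(-3\right)^{2} \cdot 1 \left(- \frac{1}{-3}\right) = 9 \cdot 1 \left(\left(-1\right) \left(- \frac{1}{3}\right)\right) = 9 \cdot \frac{1}{3} = 3$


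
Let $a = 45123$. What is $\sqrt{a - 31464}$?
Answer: $\sqrt{13659} \approx 116.87$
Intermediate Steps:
$\sqrt{a - 31464} = \sqrt{45123 - 31464} = \sqrt{13659}$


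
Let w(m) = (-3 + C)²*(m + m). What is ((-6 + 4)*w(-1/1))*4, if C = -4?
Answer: 784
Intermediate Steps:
w(m) = 98*m (w(m) = (-3 - 4)²*(m + m) = (-7)²*(2*m) = 49*(2*m) = 98*m)
((-6 + 4)*w(-1/1))*4 = ((-6 + 4)*(98*(-1/1)))*4 = -196*(-1*1)*4 = -196*(-1)*4 = -2*(-98)*4 = 196*4 = 784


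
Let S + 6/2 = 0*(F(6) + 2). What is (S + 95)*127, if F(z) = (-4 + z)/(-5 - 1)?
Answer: 11684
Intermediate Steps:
F(z) = ⅔ - z/6 (F(z) = (-4 + z)/(-6) = (-4 + z)*(-⅙) = ⅔ - z/6)
S = -3 (S = -3 + 0*((⅔ - ⅙*6) + 2) = -3 + 0*((⅔ - 1) + 2) = -3 + 0*(-⅓ + 2) = -3 + 0*(5/3) = -3 + 0 = -3)
(S + 95)*127 = (-3 + 95)*127 = 92*127 = 11684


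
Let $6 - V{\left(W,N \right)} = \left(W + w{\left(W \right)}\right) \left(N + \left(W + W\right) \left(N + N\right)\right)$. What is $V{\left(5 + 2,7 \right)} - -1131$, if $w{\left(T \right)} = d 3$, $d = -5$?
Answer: $2761$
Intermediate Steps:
$w{\left(T \right)} = -15$ ($w{\left(T \right)} = \left(-5\right) 3 = -15$)
$V{\left(W,N \right)} = 6 - \left(-15 + W\right) \left(N + 4 N W\right)$ ($V{\left(W,N \right)} = 6 - \left(W - 15\right) \left(N + \left(W + W\right) \left(N + N\right)\right) = 6 - \left(-15 + W\right) \left(N + 2 W 2 N\right) = 6 - \left(-15 + W\right) \left(N + 4 N W\right)$)
$V{\left(5 + 2,7 \right)} - -1131 = \left(6 + 15 \cdot 7 - 28 \left(5 + 2\right)^{2} + 59 \cdot 7 \left(5 + 2\right)\right) - -1131 = \left(6 + 105 - 28 \cdot 7^{2} + 59 \cdot 7 \cdot 7\right) + 1131 = \left(6 + 105 - 28 \cdot 49 + 2891\right) + 1131 = \left(6 + 105 - 1372 + 2891\right) + 1131 = 1630 + 1131 = 2761$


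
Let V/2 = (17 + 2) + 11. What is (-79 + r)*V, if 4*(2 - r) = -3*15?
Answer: -3945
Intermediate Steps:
r = 53/4 (r = 2 - (-3)*15/4 = 2 - ¼*(-45) = 2 + 45/4 = 53/4 ≈ 13.250)
V = 60 (V = 2*((17 + 2) + 11) = 2*(19 + 11) = 2*30 = 60)
(-79 + r)*V = (-79 + 53/4)*60 = -263/4*60 = -3945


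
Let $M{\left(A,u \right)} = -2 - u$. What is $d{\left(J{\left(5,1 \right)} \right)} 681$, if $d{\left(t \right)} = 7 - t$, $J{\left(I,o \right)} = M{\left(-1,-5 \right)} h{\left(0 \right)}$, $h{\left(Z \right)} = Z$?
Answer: $4767$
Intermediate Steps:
$J{\left(I,o \right)} = 0$ ($J{\left(I,o \right)} = \left(-2 - -5\right) 0 = \left(-2 + 5\right) 0 = 3 \cdot 0 = 0$)
$d{\left(J{\left(5,1 \right)} \right)} 681 = \left(7 - 0\right) 681 = \left(7 + 0\right) 681 = 7 \cdot 681 = 4767$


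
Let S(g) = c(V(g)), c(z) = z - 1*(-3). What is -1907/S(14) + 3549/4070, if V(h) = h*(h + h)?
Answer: -1271927/321530 ≈ -3.9559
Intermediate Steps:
V(h) = 2*h² (V(h) = h*(2*h) = 2*h²)
c(z) = 3 + z (c(z) = z + 3 = 3 + z)
S(g) = 3 + 2*g²
-1907/S(14) + 3549/4070 = -1907/(3 + 2*14²) + 3549/4070 = -1907/(3 + 2*196) + 3549*(1/4070) = -1907/(3 + 392) + 3549/4070 = -1907/395 + 3549/4070 = -1271927/321530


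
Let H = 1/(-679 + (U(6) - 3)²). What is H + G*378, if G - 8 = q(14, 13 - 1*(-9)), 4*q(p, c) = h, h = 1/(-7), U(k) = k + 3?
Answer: 3871501/1286 ≈ 3010.5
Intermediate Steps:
U(k) = 3 + k
h = -⅐ ≈ -0.14286
q(p, c) = -1/28 (q(p, c) = (¼)*(-⅐) = -1/28)
G = 223/28 (G = 8 - 1/28 = 223/28 ≈ 7.9643)
H = -1/643 (H = 1/(-679 + ((3 + 6) - 3)²) = 1/(-679 + (9 - 3)²) = 1/(-679 + 6²) = 1/(-679 + 36) = 1/(-643) = -1/643 ≈ -0.0015552)
H + G*378 = -1/643 + (223/28)*378 = -1/643 + 6021/2 = 3871501/1286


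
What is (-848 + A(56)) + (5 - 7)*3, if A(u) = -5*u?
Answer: -1134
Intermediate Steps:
(-848 + A(56)) + (5 - 7)*3 = (-848 - 5*56) + (5 - 7)*3 = (-848 - 280) - 2*3 = -1128 - 6 = -1134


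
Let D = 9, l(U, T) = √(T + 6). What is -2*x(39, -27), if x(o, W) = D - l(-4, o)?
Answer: -18 + 6*√5 ≈ -4.5836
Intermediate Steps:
l(U, T) = √(6 + T)
x(o, W) = 9 - √(6 + o)
-2*x(39, -27) = -2*(9 - √(6 + 39)) = -2*(9 - √45) = -2*(9 - 3*√5) = -18 + 6*√5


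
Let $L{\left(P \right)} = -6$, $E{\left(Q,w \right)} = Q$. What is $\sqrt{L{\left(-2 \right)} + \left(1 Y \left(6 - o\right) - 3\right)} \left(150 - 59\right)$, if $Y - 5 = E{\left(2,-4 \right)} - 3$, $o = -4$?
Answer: $91 \sqrt{31} \approx 506.67$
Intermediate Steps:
$Y = 4$ ($Y = 5 + \left(2 - 3\right) = 5 - 1 = 4$)
$\sqrt{L{\left(-2 \right)} + \left(1 Y \left(6 - o\right) - 3\right)} \left(150 - 59\right) = \sqrt{-6 - \left(3 - 1 \cdot 4 \left(6 - -4\right)\right)} \left(150 - 59\right) = \sqrt{-6 - \left(3 - 4 \left(6 + 4\right)\right)} 91 = \sqrt{-6 + \left(4 \cdot 10 - 3\right)} 91 = \sqrt{-6 + \left(40 - 3\right)} 91 = \sqrt{-6 + 37} \cdot 91 = \sqrt{31} \cdot 91 = 91 \sqrt{31}$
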